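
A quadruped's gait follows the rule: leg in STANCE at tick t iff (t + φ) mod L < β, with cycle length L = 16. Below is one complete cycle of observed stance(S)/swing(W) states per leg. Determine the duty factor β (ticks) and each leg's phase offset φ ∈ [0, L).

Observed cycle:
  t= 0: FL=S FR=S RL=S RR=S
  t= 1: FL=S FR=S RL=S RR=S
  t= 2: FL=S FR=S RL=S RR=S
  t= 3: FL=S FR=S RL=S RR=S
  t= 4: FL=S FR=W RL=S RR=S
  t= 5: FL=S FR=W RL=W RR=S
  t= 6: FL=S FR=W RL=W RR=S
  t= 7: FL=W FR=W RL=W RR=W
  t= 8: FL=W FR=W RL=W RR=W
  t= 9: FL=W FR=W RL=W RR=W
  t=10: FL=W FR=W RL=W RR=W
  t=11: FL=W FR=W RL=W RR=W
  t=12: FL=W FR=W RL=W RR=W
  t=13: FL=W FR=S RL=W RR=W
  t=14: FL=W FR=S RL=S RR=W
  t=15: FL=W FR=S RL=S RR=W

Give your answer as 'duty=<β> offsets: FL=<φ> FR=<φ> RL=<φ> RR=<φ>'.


duty=7 offsets: FL=0 FR=3 RL=2 RR=0

duty β = stance ticks per leg = 7
FL: stance ticks = 7; W→S at t=0 → φ=0
FR: stance ticks = 7; W→S at t=13 → φ=3
RL: stance ticks = 7; W→S at t=14 → φ=2
RR: stance ticks = 7; W→S at t=0 → φ=0


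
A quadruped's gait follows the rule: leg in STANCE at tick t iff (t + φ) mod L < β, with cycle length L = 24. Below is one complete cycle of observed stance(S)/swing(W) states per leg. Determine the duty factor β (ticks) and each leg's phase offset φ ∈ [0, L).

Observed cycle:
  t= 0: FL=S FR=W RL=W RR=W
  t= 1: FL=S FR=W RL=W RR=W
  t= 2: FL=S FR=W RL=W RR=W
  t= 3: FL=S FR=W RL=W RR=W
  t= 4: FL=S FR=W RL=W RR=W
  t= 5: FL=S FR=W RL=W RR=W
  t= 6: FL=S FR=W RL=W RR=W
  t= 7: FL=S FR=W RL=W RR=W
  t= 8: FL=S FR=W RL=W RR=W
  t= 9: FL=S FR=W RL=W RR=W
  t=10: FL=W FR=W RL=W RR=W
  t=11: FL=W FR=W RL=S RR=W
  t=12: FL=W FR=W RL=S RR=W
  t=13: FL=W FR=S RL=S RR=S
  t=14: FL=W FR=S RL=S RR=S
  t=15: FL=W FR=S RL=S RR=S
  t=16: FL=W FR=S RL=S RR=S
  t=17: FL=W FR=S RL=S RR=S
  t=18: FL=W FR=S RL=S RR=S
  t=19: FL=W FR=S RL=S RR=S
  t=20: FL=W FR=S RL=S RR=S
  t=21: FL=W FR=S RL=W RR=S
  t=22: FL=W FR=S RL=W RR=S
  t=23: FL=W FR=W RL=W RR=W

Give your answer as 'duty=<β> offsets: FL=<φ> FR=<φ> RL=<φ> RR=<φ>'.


duty β = stance ticks per leg = 10
FL: stance ticks = 10; W→S at t=0 → φ=0
FR: stance ticks = 10; W→S at t=13 → φ=11
RL: stance ticks = 10; W→S at t=11 → φ=13
RR: stance ticks = 10; W→S at t=13 → φ=11

duty=10 offsets: FL=0 FR=11 RL=13 RR=11


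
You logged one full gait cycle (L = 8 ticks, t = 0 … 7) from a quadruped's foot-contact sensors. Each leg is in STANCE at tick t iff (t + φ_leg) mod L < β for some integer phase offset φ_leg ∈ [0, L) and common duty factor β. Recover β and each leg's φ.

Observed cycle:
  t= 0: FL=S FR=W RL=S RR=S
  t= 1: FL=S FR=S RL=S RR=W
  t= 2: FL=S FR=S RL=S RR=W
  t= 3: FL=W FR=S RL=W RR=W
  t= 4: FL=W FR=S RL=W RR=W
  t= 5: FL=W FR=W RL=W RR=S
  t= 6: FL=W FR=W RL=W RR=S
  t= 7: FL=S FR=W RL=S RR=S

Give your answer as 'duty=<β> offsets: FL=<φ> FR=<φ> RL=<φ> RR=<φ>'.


duty=4 offsets: FL=1 FR=7 RL=1 RR=3

duty β = stance ticks per leg = 4
FL: stance ticks = 4; W→S at t=7 → φ=1
FR: stance ticks = 4; W→S at t=1 → φ=7
RL: stance ticks = 4; W→S at t=7 → φ=1
RR: stance ticks = 4; W→S at t=5 → φ=3


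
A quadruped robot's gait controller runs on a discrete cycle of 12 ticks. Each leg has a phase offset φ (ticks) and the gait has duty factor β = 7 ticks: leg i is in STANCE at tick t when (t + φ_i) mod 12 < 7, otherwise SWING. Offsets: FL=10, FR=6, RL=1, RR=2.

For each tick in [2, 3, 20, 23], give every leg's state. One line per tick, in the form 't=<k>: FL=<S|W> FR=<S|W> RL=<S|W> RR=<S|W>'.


t=2: FL=S FR=W RL=S RR=S
t=3: FL=S FR=W RL=S RR=S
t=20: FL=S FR=S RL=W RR=W
t=23: FL=W FR=S RL=S RR=S

t=2: phase=(0,8,3,4) vs β=7 → FL=S FR=W RL=S RR=S
t=3: phase=(1,9,4,5) vs β=7 → FL=S FR=W RL=S RR=S
t=20: phase=(6,2,9,10) vs β=7 → FL=S FR=S RL=W RR=W
t=23: phase=(9,5,0,1) vs β=7 → FL=W FR=S RL=S RR=S


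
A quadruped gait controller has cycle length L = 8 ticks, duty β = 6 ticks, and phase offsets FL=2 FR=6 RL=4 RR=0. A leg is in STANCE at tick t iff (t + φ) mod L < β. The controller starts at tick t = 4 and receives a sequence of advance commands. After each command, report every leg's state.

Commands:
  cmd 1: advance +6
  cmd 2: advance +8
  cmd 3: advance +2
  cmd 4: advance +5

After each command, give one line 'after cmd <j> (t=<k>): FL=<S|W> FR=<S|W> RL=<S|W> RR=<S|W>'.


start t=4: FL=W FR=S RL=S RR=S
cmd 1: advance +6 → t=10, phase=(4,0,6,2) → FL=S FR=S RL=W RR=S
cmd 2: advance +8 → t=18, phase=(4,0,6,2) → FL=S FR=S RL=W RR=S
cmd 3: advance +2 → t=20, phase=(6,2,0,4) → FL=W FR=S RL=S RR=S
cmd 4: advance +5 → t=25, phase=(3,7,5,1) → FL=S FR=W RL=S RR=S

after cmd 1 (t=10): FL=S FR=S RL=W RR=S
after cmd 2 (t=18): FL=S FR=S RL=W RR=S
after cmd 3 (t=20): FL=W FR=S RL=S RR=S
after cmd 4 (t=25): FL=S FR=W RL=S RR=S


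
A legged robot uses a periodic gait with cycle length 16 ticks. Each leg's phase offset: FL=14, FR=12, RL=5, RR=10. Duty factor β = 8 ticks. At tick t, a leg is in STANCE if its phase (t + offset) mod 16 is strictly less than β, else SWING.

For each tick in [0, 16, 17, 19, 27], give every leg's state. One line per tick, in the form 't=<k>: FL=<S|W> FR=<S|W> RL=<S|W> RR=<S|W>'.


t=0: phase=(14,12,5,10) vs β=8 → FL=W FR=W RL=S RR=W
t=16: phase=(14,12,5,10) vs β=8 → FL=W FR=W RL=S RR=W
t=17: phase=(15,13,6,11) vs β=8 → FL=W FR=W RL=S RR=W
t=19: phase=(1,15,8,13) vs β=8 → FL=S FR=W RL=W RR=W
t=27: phase=(9,7,0,5) vs β=8 → FL=W FR=S RL=S RR=S

t=0: FL=W FR=W RL=S RR=W
t=16: FL=W FR=W RL=S RR=W
t=17: FL=W FR=W RL=S RR=W
t=19: FL=S FR=W RL=W RR=W
t=27: FL=W FR=S RL=S RR=S


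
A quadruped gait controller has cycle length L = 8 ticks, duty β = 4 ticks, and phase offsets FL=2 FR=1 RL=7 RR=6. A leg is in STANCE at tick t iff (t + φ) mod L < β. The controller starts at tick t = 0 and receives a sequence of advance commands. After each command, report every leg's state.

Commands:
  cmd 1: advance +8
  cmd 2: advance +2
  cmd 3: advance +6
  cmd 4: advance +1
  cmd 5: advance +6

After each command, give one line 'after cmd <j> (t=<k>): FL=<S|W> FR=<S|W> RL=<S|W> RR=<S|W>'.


after cmd 1 (t=8): FL=S FR=S RL=W RR=W
after cmd 2 (t=10): FL=W FR=S RL=S RR=S
after cmd 3 (t=16): FL=S FR=S RL=W RR=W
after cmd 4 (t=17): FL=S FR=S RL=S RR=W
after cmd 5 (t=23): FL=S FR=S RL=W RR=W

start t=0: FL=S FR=S RL=W RR=W
cmd 1: advance +8 → t=8, phase=(2,1,7,6) → FL=S FR=S RL=W RR=W
cmd 2: advance +2 → t=10, phase=(4,3,1,0) → FL=W FR=S RL=S RR=S
cmd 3: advance +6 → t=16, phase=(2,1,7,6) → FL=S FR=S RL=W RR=W
cmd 4: advance +1 → t=17, phase=(3,2,0,7) → FL=S FR=S RL=S RR=W
cmd 5: advance +6 → t=23, phase=(1,0,6,5) → FL=S FR=S RL=W RR=W


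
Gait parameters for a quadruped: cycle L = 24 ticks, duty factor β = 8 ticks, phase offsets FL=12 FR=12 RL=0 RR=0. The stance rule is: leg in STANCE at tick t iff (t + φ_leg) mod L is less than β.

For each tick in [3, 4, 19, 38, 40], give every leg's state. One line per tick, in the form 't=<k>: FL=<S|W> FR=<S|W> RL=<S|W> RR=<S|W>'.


t=3: phase=(15,15,3,3) vs β=8 → FL=W FR=W RL=S RR=S
t=4: phase=(16,16,4,4) vs β=8 → FL=W FR=W RL=S RR=S
t=19: phase=(7,7,19,19) vs β=8 → FL=S FR=S RL=W RR=W
t=38: phase=(2,2,14,14) vs β=8 → FL=S FR=S RL=W RR=W
t=40: phase=(4,4,16,16) vs β=8 → FL=S FR=S RL=W RR=W

t=3: FL=W FR=W RL=S RR=S
t=4: FL=W FR=W RL=S RR=S
t=19: FL=S FR=S RL=W RR=W
t=38: FL=S FR=S RL=W RR=W
t=40: FL=S FR=S RL=W RR=W


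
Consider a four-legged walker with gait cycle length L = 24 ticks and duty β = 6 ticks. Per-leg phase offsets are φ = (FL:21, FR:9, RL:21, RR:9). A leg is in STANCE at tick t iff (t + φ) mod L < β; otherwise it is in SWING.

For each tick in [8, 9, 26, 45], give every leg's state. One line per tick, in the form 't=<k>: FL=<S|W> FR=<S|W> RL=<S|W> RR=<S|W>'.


t=8: phase=(5,17,5,17) vs β=6 → FL=S FR=W RL=S RR=W
t=9: phase=(6,18,6,18) vs β=6 → FL=W FR=W RL=W RR=W
t=26: phase=(23,11,23,11) vs β=6 → FL=W FR=W RL=W RR=W
t=45: phase=(18,6,18,6) vs β=6 → FL=W FR=W RL=W RR=W

t=8: FL=S FR=W RL=S RR=W
t=9: FL=W FR=W RL=W RR=W
t=26: FL=W FR=W RL=W RR=W
t=45: FL=W FR=W RL=W RR=W


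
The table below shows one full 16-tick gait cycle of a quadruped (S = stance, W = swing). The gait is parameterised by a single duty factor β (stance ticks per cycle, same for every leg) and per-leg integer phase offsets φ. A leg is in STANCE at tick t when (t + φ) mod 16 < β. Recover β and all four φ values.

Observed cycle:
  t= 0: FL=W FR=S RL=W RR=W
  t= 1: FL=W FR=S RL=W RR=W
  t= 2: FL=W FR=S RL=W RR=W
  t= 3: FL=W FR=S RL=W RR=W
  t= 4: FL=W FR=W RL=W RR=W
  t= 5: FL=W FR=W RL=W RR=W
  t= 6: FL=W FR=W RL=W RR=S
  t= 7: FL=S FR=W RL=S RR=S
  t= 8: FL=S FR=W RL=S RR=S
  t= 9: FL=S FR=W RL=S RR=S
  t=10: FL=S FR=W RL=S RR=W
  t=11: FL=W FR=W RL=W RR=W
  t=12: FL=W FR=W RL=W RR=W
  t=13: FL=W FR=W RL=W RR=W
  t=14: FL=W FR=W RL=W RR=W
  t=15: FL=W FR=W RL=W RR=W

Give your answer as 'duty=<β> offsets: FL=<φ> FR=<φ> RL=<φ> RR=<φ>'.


duty β = stance ticks per leg = 4
FL: stance ticks = 4; W→S at t=7 → φ=9
FR: stance ticks = 4; W→S at t=0 → φ=0
RL: stance ticks = 4; W→S at t=7 → φ=9
RR: stance ticks = 4; W→S at t=6 → φ=10

duty=4 offsets: FL=9 FR=0 RL=9 RR=10


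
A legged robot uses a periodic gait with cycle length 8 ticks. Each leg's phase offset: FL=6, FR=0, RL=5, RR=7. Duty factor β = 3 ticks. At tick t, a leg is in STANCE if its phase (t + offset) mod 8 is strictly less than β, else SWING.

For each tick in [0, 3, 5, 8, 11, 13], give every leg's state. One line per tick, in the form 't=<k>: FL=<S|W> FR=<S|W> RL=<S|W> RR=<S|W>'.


t=0: phase=(6,0,5,7) vs β=3 → FL=W FR=S RL=W RR=W
t=3: phase=(1,3,0,2) vs β=3 → FL=S FR=W RL=S RR=S
t=5: phase=(3,5,2,4) vs β=3 → FL=W FR=W RL=S RR=W
t=8: phase=(6,0,5,7) vs β=3 → FL=W FR=S RL=W RR=W
t=11: phase=(1,3,0,2) vs β=3 → FL=S FR=W RL=S RR=S
t=13: phase=(3,5,2,4) vs β=3 → FL=W FR=W RL=S RR=W

t=0: FL=W FR=S RL=W RR=W
t=3: FL=S FR=W RL=S RR=S
t=5: FL=W FR=W RL=S RR=W
t=8: FL=W FR=S RL=W RR=W
t=11: FL=S FR=W RL=S RR=S
t=13: FL=W FR=W RL=S RR=W


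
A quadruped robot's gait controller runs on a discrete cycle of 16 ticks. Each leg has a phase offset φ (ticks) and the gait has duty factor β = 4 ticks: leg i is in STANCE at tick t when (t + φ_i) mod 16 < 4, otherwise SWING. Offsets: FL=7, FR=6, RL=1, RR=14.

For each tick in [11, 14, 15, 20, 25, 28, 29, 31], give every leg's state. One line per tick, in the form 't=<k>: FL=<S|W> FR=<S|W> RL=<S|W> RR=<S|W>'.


t=11: phase=(2,1,12,9) vs β=4 → FL=S FR=S RL=W RR=W
t=14: phase=(5,4,15,12) vs β=4 → FL=W FR=W RL=W RR=W
t=15: phase=(6,5,0,13) vs β=4 → FL=W FR=W RL=S RR=W
t=20: phase=(11,10,5,2) vs β=4 → FL=W FR=W RL=W RR=S
t=25: phase=(0,15,10,7) vs β=4 → FL=S FR=W RL=W RR=W
t=28: phase=(3,2,13,10) vs β=4 → FL=S FR=S RL=W RR=W
t=29: phase=(4,3,14,11) vs β=4 → FL=W FR=S RL=W RR=W
t=31: phase=(6,5,0,13) vs β=4 → FL=W FR=W RL=S RR=W

t=11: FL=S FR=S RL=W RR=W
t=14: FL=W FR=W RL=W RR=W
t=15: FL=W FR=W RL=S RR=W
t=20: FL=W FR=W RL=W RR=S
t=25: FL=S FR=W RL=W RR=W
t=28: FL=S FR=S RL=W RR=W
t=29: FL=W FR=S RL=W RR=W
t=31: FL=W FR=W RL=S RR=W


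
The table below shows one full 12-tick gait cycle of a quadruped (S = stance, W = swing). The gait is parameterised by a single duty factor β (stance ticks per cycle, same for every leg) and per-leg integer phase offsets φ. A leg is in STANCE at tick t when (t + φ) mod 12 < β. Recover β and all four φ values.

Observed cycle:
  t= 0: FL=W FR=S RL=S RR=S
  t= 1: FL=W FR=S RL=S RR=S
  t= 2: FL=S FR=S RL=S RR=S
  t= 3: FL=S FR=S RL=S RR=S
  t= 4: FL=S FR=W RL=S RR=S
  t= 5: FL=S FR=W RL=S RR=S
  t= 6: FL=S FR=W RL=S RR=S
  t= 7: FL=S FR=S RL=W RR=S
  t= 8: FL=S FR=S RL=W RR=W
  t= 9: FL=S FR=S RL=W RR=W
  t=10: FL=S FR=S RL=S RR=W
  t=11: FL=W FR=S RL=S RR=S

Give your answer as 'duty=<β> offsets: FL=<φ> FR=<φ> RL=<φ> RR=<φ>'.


duty=9 offsets: FL=10 FR=5 RL=2 RR=1

duty β = stance ticks per leg = 9
FL: stance ticks = 9; W→S at t=2 → φ=10
FR: stance ticks = 9; W→S at t=7 → φ=5
RL: stance ticks = 9; W→S at t=10 → φ=2
RR: stance ticks = 9; W→S at t=11 → φ=1


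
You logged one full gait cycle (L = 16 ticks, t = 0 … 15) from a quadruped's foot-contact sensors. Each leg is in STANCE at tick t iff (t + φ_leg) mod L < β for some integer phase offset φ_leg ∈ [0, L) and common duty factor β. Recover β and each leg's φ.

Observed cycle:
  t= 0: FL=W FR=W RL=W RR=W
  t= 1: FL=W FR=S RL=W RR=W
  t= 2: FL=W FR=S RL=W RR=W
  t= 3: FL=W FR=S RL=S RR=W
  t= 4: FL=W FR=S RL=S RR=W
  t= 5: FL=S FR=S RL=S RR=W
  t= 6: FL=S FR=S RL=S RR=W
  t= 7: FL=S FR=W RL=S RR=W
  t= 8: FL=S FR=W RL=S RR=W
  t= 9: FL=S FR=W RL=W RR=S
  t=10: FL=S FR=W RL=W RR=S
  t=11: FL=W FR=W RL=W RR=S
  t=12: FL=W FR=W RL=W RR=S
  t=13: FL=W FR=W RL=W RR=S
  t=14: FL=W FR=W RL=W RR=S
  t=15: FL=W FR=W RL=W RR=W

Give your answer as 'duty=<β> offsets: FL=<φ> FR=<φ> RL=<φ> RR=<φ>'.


duty=6 offsets: FL=11 FR=15 RL=13 RR=7

duty β = stance ticks per leg = 6
FL: stance ticks = 6; W→S at t=5 → φ=11
FR: stance ticks = 6; W→S at t=1 → φ=15
RL: stance ticks = 6; W→S at t=3 → φ=13
RR: stance ticks = 6; W→S at t=9 → φ=7


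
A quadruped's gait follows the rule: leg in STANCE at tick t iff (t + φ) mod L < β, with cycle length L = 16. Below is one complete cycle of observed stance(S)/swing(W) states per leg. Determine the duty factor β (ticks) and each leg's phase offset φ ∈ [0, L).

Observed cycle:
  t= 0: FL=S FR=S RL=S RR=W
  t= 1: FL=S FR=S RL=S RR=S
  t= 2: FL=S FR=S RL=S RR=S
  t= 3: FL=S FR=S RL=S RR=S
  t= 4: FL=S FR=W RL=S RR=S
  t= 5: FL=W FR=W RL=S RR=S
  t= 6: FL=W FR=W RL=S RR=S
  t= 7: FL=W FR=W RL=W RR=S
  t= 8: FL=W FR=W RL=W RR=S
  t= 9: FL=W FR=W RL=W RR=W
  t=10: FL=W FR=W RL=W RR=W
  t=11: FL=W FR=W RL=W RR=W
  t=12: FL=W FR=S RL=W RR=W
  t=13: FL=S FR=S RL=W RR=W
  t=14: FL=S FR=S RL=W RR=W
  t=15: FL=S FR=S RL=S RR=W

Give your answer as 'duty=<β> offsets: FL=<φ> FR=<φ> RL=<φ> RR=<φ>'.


duty β = stance ticks per leg = 8
FL: stance ticks = 8; W→S at t=13 → φ=3
FR: stance ticks = 8; W→S at t=12 → φ=4
RL: stance ticks = 8; W→S at t=15 → φ=1
RR: stance ticks = 8; W→S at t=1 → φ=15

duty=8 offsets: FL=3 FR=4 RL=1 RR=15


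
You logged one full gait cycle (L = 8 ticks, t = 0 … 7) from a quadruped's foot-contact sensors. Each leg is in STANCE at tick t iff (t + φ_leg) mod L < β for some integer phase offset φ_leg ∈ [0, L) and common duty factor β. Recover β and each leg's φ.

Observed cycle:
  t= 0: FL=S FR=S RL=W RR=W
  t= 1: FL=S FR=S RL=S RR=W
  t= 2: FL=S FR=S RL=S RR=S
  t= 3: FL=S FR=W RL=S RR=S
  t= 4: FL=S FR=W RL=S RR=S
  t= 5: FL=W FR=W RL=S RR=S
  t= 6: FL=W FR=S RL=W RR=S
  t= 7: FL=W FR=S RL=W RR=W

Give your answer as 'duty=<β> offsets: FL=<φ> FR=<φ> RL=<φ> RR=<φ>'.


duty=5 offsets: FL=0 FR=2 RL=7 RR=6

duty β = stance ticks per leg = 5
FL: stance ticks = 5; W→S at t=0 → φ=0
FR: stance ticks = 5; W→S at t=6 → φ=2
RL: stance ticks = 5; W→S at t=1 → φ=7
RR: stance ticks = 5; W→S at t=2 → φ=6


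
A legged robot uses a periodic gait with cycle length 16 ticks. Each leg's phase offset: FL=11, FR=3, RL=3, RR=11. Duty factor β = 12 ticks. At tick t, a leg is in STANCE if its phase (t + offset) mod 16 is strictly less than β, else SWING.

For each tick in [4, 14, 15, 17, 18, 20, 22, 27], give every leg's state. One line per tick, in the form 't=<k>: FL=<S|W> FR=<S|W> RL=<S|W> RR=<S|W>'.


t=4: phase=(15,7,7,15) vs β=12 → FL=W FR=S RL=S RR=W
t=14: phase=(9,1,1,9) vs β=12 → FL=S FR=S RL=S RR=S
t=15: phase=(10,2,2,10) vs β=12 → FL=S FR=S RL=S RR=S
t=17: phase=(12,4,4,12) vs β=12 → FL=W FR=S RL=S RR=W
t=18: phase=(13,5,5,13) vs β=12 → FL=W FR=S RL=S RR=W
t=20: phase=(15,7,7,15) vs β=12 → FL=W FR=S RL=S RR=W
t=22: phase=(1,9,9,1) vs β=12 → FL=S FR=S RL=S RR=S
t=27: phase=(6,14,14,6) vs β=12 → FL=S FR=W RL=W RR=S

t=4: FL=W FR=S RL=S RR=W
t=14: FL=S FR=S RL=S RR=S
t=15: FL=S FR=S RL=S RR=S
t=17: FL=W FR=S RL=S RR=W
t=18: FL=W FR=S RL=S RR=W
t=20: FL=W FR=S RL=S RR=W
t=22: FL=S FR=S RL=S RR=S
t=27: FL=S FR=W RL=W RR=S


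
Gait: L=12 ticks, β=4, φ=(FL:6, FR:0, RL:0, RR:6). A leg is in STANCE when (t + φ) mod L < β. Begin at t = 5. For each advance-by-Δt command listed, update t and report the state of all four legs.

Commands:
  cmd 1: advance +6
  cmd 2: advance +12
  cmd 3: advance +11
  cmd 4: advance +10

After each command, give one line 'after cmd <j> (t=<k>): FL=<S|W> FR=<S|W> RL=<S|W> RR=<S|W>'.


after cmd 1 (t=11): FL=W FR=W RL=W RR=W
after cmd 2 (t=23): FL=W FR=W RL=W RR=W
after cmd 3 (t=34): FL=W FR=W RL=W RR=W
after cmd 4 (t=44): FL=S FR=W RL=W RR=S

start t=5: FL=W FR=W RL=W RR=W
cmd 1: advance +6 → t=11, phase=(5,11,11,5) → FL=W FR=W RL=W RR=W
cmd 2: advance +12 → t=23, phase=(5,11,11,5) → FL=W FR=W RL=W RR=W
cmd 3: advance +11 → t=34, phase=(4,10,10,4) → FL=W FR=W RL=W RR=W
cmd 4: advance +10 → t=44, phase=(2,8,8,2) → FL=S FR=W RL=W RR=S


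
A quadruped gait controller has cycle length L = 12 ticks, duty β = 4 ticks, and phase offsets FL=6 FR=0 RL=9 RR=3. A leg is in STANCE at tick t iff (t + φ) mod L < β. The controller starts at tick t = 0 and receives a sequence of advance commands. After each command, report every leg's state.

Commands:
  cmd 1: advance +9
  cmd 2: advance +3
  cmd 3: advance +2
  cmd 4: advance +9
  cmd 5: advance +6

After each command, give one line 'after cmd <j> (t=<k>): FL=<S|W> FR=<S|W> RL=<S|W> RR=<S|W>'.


after cmd 1 (t=9): FL=S FR=W RL=W RR=S
after cmd 2 (t=12): FL=W FR=S RL=W RR=S
after cmd 3 (t=14): FL=W FR=S RL=W RR=W
after cmd 4 (t=23): FL=W FR=W RL=W RR=S
after cmd 5 (t=29): FL=W FR=W RL=S RR=W

start t=0: FL=W FR=S RL=W RR=S
cmd 1: advance +9 → t=9, phase=(3,9,6,0) → FL=S FR=W RL=W RR=S
cmd 2: advance +3 → t=12, phase=(6,0,9,3) → FL=W FR=S RL=W RR=S
cmd 3: advance +2 → t=14, phase=(8,2,11,5) → FL=W FR=S RL=W RR=W
cmd 4: advance +9 → t=23, phase=(5,11,8,2) → FL=W FR=W RL=W RR=S
cmd 5: advance +6 → t=29, phase=(11,5,2,8) → FL=W FR=W RL=S RR=W


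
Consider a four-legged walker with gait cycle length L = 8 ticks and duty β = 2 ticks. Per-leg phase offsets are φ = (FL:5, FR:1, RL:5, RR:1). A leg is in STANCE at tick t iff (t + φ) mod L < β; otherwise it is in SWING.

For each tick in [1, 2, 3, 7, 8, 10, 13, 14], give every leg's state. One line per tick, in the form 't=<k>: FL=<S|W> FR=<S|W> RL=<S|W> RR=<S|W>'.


t=1: FL=W FR=W RL=W RR=W
t=2: FL=W FR=W RL=W RR=W
t=3: FL=S FR=W RL=S RR=W
t=7: FL=W FR=S RL=W RR=S
t=8: FL=W FR=S RL=W RR=S
t=10: FL=W FR=W RL=W RR=W
t=13: FL=W FR=W RL=W RR=W
t=14: FL=W FR=W RL=W RR=W

t=1: phase=(6,2,6,2) vs β=2 → FL=W FR=W RL=W RR=W
t=2: phase=(7,3,7,3) vs β=2 → FL=W FR=W RL=W RR=W
t=3: phase=(0,4,0,4) vs β=2 → FL=S FR=W RL=S RR=W
t=7: phase=(4,0,4,0) vs β=2 → FL=W FR=S RL=W RR=S
t=8: phase=(5,1,5,1) vs β=2 → FL=W FR=S RL=W RR=S
t=10: phase=(7,3,7,3) vs β=2 → FL=W FR=W RL=W RR=W
t=13: phase=(2,6,2,6) vs β=2 → FL=W FR=W RL=W RR=W
t=14: phase=(3,7,3,7) vs β=2 → FL=W FR=W RL=W RR=W


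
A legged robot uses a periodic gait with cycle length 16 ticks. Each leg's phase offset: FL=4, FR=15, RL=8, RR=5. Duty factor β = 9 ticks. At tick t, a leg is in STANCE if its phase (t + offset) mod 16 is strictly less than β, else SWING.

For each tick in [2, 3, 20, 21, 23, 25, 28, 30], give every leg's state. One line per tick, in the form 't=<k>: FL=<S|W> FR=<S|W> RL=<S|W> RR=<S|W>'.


t=2: FL=S FR=S RL=W RR=S
t=3: FL=S FR=S RL=W RR=S
t=20: FL=S FR=S RL=W RR=W
t=21: FL=W FR=S RL=W RR=W
t=23: FL=W FR=S RL=W RR=W
t=25: FL=W FR=S RL=S RR=W
t=28: FL=S FR=W RL=S RR=S
t=30: FL=S FR=W RL=S RR=S

t=2: phase=(6,1,10,7) vs β=9 → FL=S FR=S RL=W RR=S
t=3: phase=(7,2,11,8) vs β=9 → FL=S FR=S RL=W RR=S
t=20: phase=(8,3,12,9) vs β=9 → FL=S FR=S RL=W RR=W
t=21: phase=(9,4,13,10) vs β=9 → FL=W FR=S RL=W RR=W
t=23: phase=(11,6,15,12) vs β=9 → FL=W FR=S RL=W RR=W
t=25: phase=(13,8,1,14) vs β=9 → FL=W FR=S RL=S RR=W
t=28: phase=(0,11,4,1) vs β=9 → FL=S FR=W RL=S RR=S
t=30: phase=(2,13,6,3) vs β=9 → FL=S FR=W RL=S RR=S


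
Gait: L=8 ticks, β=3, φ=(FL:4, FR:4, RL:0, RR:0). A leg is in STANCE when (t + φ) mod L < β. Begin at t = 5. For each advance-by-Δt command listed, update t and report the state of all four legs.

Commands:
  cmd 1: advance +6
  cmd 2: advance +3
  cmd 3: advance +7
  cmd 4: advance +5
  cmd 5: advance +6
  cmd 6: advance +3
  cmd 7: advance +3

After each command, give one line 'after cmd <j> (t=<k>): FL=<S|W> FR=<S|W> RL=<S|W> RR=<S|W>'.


after cmd 1 (t=11): FL=W FR=W RL=W RR=W
after cmd 2 (t=14): FL=S FR=S RL=W RR=W
after cmd 3 (t=21): FL=S FR=S RL=W RR=W
after cmd 4 (t=26): FL=W FR=W RL=S RR=S
after cmd 5 (t=32): FL=W FR=W RL=S RR=S
after cmd 6 (t=35): FL=W FR=W RL=W RR=W
after cmd 7 (t=38): FL=S FR=S RL=W RR=W

start t=5: FL=S FR=S RL=W RR=W
cmd 1: advance +6 → t=11, phase=(7,7,3,3) → FL=W FR=W RL=W RR=W
cmd 2: advance +3 → t=14, phase=(2,2,6,6) → FL=S FR=S RL=W RR=W
cmd 3: advance +7 → t=21, phase=(1,1,5,5) → FL=S FR=S RL=W RR=W
cmd 4: advance +5 → t=26, phase=(6,6,2,2) → FL=W FR=W RL=S RR=S
cmd 5: advance +6 → t=32, phase=(4,4,0,0) → FL=W FR=W RL=S RR=S
cmd 6: advance +3 → t=35, phase=(7,7,3,3) → FL=W FR=W RL=W RR=W
cmd 7: advance +3 → t=38, phase=(2,2,6,6) → FL=S FR=S RL=W RR=W


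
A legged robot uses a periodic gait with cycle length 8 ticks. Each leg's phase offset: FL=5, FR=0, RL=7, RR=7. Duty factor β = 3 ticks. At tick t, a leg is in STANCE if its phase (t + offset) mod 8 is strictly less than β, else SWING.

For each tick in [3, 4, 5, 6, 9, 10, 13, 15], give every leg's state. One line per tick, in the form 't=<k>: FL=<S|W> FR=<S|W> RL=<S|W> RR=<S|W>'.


t=3: phase=(0,3,2,2) vs β=3 → FL=S FR=W RL=S RR=S
t=4: phase=(1,4,3,3) vs β=3 → FL=S FR=W RL=W RR=W
t=5: phase=(2,5,4,4) vs β=3 → FL=S FR=W RL=W RR=W
t=6: phase=(3,6,5,5) vs β=3 → FL=W FR=W RL=W RR=W
t=9: phase=(6,1,0,0) vs β=3 → FL=W FR=S RL=S RR=S
t=10: phase=(7,2,1,1) vs β=3 → FL=W FR=S RL=S RR=S
t=13: phase=(2,5,4,4) vs β=3 → FL=S FR=W RL=W RR=W
t=15: phase=(4,7,6,6) vs β=3 → FL=W FR=W RL=W RR=W

t=3: FL=S FR=W RL=S RR=S
t=4: FL=S FR=W RL=W RR=W
t=5: FL=S FR=W RL=W RR=W
t=6: FL=W FR=W RL=W RR=W
t=9: FL=W FR=S RL=S RR=S
t=10: FL=W FR=S RL=S RR=S
t=13: FL=S FR=W RL=W RR=W
t=15: FL=W FR=W RL=W RR=W


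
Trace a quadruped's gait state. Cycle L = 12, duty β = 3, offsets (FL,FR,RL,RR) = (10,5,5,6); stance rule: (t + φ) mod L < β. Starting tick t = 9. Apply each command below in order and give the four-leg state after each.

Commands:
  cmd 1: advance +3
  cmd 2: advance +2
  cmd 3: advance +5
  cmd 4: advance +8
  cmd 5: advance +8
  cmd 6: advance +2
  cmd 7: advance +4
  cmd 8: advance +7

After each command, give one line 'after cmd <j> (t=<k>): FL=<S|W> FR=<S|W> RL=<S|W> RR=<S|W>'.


after cmd 1 (t=12): FL=W FR=W RL=W RR=W
after cmd 2 (t=14): FL=S FR=W RL=W RR=W
after cmd 3 (t=19): FL=W FR=S RL=S RR=S
after cmd 4 (t=27): FL=S FR=W RL=W RR=W
after cmd 5 (t=35): FL=W FR=W RL=W RR=W
after cmd 6 (t=37): FL=W FR=W RL=W RR=W
after cmd 7 (t=41): FL=W FR=W RL=W RR=W
after cmd 8 (t=48): FL=W FR=W RL=W RR=W

start t=9: FL=W FR=S RL=S RR=W
cmd 1: advance +3 → t=12, phase=(10,5,5,6) → FL=W FR=W RL=W RR=W
cmd 2: advance +2 → t=14, phase=(0,7,7,8) → FL=S FR=W RL=W RR=W
cmd 3: advance +5 → t=19, phase=(5,0,0,1) → FL=W FR=S RL=S RR=S
cmd 4: advance +8 → t=27, phase=(1,8,8,9) → FL=S FR=W RL=W RR=W
cmd 5: advance +8 → t=35, phase=(9,4,4,5) → FL=W FR=W RL=W RR=W
cmd 6: advance +2 → t=37, phase=(11,6,6,7) → FL=W FR=W RL=W RR=W
cmd 7: advance +4 → t=41, phase=(3,10,10,11) → FL=W FR=W RL=W RR=W
cmd 8: advance +7 → t=48, phase=(10,5,5,6) → FL=W FR=W RL=W RR=W


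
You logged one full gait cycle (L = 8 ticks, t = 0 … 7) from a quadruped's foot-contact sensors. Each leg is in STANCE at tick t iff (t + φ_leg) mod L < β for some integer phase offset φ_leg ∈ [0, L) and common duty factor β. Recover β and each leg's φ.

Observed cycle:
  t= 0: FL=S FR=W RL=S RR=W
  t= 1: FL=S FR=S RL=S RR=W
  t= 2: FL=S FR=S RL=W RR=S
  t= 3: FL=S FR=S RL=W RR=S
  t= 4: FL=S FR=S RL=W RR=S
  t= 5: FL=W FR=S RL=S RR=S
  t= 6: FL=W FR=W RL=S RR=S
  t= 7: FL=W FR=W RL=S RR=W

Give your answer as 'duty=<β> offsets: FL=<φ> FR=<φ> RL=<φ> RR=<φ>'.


duty β = stance ticks per leg = 5
FL: stance ticks = 5; W→S at t=0 → φ=0
FR: stance ticks = 5; W→S at t=1 → φ=7
RL: stance ticks = 5; W→S at t=5 → φ=3
RR: stance ticks = 5; W→S at t=2 → φ=6

duty=5 offsets: FL=0 FR=7 RL=3 RR=6


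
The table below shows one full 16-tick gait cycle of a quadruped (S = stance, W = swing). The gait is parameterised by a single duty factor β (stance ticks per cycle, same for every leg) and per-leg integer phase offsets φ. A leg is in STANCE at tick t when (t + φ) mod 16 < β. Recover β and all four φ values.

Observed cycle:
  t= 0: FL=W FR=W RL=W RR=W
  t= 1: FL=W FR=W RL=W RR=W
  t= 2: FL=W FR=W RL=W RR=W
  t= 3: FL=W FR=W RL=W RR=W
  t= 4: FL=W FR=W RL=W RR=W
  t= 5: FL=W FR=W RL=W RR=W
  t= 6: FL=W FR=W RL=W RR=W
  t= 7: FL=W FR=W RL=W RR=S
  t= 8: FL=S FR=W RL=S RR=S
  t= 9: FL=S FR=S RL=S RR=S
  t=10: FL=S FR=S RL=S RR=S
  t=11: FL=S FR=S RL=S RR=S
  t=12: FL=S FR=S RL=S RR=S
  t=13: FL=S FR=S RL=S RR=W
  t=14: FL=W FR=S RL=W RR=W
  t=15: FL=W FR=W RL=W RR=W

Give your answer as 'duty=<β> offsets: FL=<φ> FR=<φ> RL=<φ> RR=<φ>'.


duty β = stance ticks per leg = 6
FL: stance ticks = 6; W→S at t=8 → φ=8
FR: stance ticks = 6; W→S at t=9 → φ=7
RL: stance ticks = 6; W→S at t=8 → φ=8
RR: stance ticks = 6; W→S at t=7 → φ=9

duty=6 offsets: FL=8 FR=7 RL=8 RR=9


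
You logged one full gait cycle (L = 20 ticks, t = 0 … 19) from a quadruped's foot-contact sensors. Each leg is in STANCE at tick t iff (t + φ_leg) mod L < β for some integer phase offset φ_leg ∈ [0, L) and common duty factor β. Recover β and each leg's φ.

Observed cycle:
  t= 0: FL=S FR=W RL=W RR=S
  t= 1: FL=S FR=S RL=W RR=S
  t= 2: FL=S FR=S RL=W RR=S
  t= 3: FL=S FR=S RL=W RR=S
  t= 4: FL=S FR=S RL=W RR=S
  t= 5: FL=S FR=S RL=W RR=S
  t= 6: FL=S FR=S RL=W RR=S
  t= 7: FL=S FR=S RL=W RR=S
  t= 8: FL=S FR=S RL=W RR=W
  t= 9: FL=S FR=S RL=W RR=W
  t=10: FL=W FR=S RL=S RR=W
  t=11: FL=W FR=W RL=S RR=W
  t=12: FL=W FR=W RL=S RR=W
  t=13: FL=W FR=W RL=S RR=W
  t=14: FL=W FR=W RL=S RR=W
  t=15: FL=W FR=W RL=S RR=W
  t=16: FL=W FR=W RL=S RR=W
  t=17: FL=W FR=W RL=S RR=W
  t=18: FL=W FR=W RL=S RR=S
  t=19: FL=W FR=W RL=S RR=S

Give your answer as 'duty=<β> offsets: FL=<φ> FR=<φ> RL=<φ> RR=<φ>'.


duty=10 offsets: FL=0 FR=19 RL=10 RR=2

duty β = stance ticks per leg = 10
FL: stance ticks = 10; W→S at t=0 → φ=0
FR: stance ticks = 10; W→S at t=1 → φ=19
RL: stance ticks = 10; W→S at t=10 → φ=10
RR: stance ticks = 10; W→S at t=18 → φ=2


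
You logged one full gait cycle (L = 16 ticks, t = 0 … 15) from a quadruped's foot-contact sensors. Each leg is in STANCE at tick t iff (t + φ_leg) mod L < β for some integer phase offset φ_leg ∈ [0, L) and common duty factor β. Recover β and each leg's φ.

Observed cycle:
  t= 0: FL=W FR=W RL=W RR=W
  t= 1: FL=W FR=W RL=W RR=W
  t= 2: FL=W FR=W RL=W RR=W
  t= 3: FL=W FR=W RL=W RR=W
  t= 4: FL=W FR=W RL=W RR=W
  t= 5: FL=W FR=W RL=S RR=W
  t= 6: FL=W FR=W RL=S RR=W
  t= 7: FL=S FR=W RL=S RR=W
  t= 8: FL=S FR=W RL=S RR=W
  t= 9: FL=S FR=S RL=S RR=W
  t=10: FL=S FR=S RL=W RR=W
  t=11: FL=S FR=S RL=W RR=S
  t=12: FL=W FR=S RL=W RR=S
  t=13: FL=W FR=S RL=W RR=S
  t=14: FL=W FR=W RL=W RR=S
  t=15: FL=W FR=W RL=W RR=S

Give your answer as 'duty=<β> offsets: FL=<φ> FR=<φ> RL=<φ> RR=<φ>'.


duty β = stance ticks per leg = 5
FL: stance ticks = 5; W→S at t=7 → φ=9
FR: stance ticks = 5; W→S at t=9 → φ=7
RL: stance ticks = 5; W→S at t=5 → φ=11
RR: stance ticks = 5; W→S at t=11 → φ=5

duty=5 offsets: FL=9 FR=7 RL=11 RR=5


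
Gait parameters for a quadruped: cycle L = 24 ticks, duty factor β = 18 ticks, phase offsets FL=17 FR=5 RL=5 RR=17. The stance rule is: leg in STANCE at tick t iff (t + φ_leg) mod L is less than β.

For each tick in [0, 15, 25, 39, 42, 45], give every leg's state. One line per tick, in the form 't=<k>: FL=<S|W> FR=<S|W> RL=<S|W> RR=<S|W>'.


t=0: FL=S FR=S RL=S RR=S
t=15: FL=S FR=W RL=W RR=S
t=25: FL=W FR=S RL=S RR=W
t=39: FL=S FR=W RL=W RR=S
t=42: FL=S FR=W RL=W RR=S
t=45: FL=S FR=S RL=S RR=S

t=0: phase=(17,5,5,17) vs β=18 → FL=S FR=S RL=S RR=S
t=15: phase=(8,20,20,8) vs β=18 → FL=S FR=W RL=W RR=S
t=25: phase=(18,6,6,18) vs β=18 → FL=W FR=S RL=S RR=W
t=39: phase=(8,20,20,8) vs β=18 → FL=S FR=W RL=W RR=S
t=42: phase=(11,23,23,11) vs β=18 → FL=S FR=W RL=W RR=S
t=45: phase=(14,2,2,14) vs β=18 → FL=S FR=S RL=S RR=S


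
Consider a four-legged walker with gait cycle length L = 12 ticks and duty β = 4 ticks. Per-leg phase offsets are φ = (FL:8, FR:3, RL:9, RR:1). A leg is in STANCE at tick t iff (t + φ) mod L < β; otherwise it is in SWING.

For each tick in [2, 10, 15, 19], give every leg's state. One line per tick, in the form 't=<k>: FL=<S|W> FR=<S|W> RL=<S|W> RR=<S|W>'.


t=2: FL=W FR=W RL=W RR=S
t=10: FL=W FR=S RL=W RR=W
t=15: FL=W FR=W RL=S RR=W
t=19: FL=S FR=W RL=W RR=W

t=2: phase=(10,5,11,3) vs β=4 → FL=W FR=W RL=W RR=S
t=10: phase=(6,1,7,11) vs β=4 → FL=W FR=S RL=W RR=W
t=15: phase=(11,6,0,4) vs β=4 → FL=W FR=W RL=S RR=W
t=19: phase=(3,10,4,8) vs β=4 → FL=S FR=W RL=W RR=W


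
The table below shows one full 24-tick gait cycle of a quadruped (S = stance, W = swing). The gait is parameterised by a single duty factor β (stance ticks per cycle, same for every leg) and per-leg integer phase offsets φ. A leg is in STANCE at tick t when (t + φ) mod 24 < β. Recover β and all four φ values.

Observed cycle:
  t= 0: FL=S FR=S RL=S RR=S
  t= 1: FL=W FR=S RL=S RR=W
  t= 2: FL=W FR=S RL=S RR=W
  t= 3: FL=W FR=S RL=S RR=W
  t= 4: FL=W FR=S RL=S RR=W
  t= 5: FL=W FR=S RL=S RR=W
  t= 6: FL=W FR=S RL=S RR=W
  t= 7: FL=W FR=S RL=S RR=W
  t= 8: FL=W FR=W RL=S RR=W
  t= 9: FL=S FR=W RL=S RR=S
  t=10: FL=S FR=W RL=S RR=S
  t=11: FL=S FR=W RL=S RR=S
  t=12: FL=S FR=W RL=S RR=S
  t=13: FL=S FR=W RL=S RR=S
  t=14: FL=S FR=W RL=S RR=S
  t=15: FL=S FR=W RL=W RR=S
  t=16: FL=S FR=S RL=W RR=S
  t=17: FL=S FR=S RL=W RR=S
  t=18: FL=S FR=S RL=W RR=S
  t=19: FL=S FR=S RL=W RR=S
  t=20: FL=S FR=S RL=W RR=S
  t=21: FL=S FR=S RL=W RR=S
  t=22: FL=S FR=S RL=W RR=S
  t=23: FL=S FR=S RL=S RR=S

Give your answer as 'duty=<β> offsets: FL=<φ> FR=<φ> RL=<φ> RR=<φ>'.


duty=16 offsets: FL=15 FR=8 RL=1 RR=15

duty β = stance ticks per leg = 16
FL: stance ticks = 16; W→S at t=9 → φ=15
FR: stance ticks = 16; W→S at t=16 → φ=8
RL: stance ticks = 16; W→S at t=23 → φ=1
RR: stance ticks = 16; W→S at t=9 → φ=15


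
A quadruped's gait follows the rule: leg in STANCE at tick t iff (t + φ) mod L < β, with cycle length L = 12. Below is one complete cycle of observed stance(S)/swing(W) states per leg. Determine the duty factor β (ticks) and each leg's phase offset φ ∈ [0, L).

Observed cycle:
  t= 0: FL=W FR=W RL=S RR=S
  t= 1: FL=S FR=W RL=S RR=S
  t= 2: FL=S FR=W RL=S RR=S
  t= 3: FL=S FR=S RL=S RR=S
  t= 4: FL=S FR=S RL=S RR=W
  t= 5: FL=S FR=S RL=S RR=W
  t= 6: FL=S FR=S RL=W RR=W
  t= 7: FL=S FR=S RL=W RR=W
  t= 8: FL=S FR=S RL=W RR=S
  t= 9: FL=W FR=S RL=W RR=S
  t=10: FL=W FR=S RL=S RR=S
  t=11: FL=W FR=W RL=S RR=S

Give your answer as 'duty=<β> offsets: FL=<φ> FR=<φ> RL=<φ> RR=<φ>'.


duty β = stance ticks per leg = 8
FL: stance ticks = 8; W→S at t=1 → φ=11
FR: stance ticks = 8; W→S at t=3 → φ=9
RL: stance ticks = 8; W→S at t=10 → φ=2
RR: stance ticks = 8; W→S at t=8 → φ=4

duty=8 offsets: FL=11 FR=9 RL=2 RR=4


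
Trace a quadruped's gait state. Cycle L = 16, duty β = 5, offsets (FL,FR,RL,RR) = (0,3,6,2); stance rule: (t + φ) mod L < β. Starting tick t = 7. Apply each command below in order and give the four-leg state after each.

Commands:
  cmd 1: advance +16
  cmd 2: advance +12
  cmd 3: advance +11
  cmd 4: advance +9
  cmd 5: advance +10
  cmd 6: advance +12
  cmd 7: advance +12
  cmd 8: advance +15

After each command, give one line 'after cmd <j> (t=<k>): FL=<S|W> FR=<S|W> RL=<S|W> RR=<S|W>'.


start t=7: FL=W FR=W RL=W RR=W
cmd 1: advance +16 → t=23, phase=(7,10,13,9) → FL=W FR=W RL=W RR=W
cmd 2: advance +12 → t=35, phase=(3,6,9,5) → FL=S FR=W RL=W RR=W
cmd 3: advance +11 → t=46, phase=(14,1,4,0) → FL=W FR=S RL=S RR=S
cmd 4: advance +9 → t=55, phase=(7,10,13,9) → FL=W FR=W RL=W RR=W
cmd 5: advance +10 → t=65, phase=(1,4,7,3) → FL=S FR=S RL=W RR=S
cmd 6: advance +12 → t=77, phase=(13,0,3,15) → FL=W FR=S RL=S RR=W
cmd 7: advance +12 → t=89, phase=(9,12,15,11) → FL=W FR=W RL=W RR=W
cmd 8: advance +15 → t=104, phase=(8,11,14,10) → FL=W FR=W RL=W RR=W

after cmd 1 (t=23): FL=W FR=W RL=W RR=W
after cmd 2 (t=35): FL=S FR=W RL=W RR=W
after cmd 3 (t=46): FL=W FR=S RL=S RR=S
after cmd 4 (t=55): FL=W FR=W RL=W RR=W
after cmd 5 (t=65): FL=S FR=S RL=W RR=S
after cmd 6 (t=77): FL=W FR=S RL=S RR=W
after cmd 7 (t=89): FL=W FR=W RL=W RR=W
after cmd 8 (t=104): FL=W FR=W RL=W RR=W


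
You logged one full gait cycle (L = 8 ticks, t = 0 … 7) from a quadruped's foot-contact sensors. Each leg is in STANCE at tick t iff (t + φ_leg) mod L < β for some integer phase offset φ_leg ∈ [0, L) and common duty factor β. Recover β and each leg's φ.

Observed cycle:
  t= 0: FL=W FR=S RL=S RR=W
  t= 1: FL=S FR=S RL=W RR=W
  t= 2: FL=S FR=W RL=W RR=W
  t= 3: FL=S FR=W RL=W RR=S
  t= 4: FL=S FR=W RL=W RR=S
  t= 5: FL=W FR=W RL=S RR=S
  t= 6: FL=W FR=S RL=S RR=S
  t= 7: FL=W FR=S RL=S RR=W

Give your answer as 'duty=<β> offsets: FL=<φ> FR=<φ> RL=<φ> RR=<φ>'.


duty β = stance ticks per leg = 4
FL: stance ticks = 4; W→S at t=1 → φ=7
FR: stance ticks = 4; W→S at t=6 → φ=2
RL: stance ticks = 4; W→S at t=5 → φ=3
RR: stance ticks = 4; W→S at t=3 → φ=5

duty=4 offsets: FL=7 FR=2 RL=3 RR=5


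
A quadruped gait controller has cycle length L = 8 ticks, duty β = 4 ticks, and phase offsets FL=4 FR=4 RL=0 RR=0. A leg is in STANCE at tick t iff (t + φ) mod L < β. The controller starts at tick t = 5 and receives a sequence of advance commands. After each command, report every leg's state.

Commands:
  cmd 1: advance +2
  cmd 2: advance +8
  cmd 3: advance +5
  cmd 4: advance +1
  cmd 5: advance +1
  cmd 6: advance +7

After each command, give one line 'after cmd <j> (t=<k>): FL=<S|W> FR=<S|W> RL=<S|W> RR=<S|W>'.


after cmd 1 (t=7): FL=S FR=S RL=W RR=W
after cmd 2 (t=15): FL=S FR=S RL=W RR=W
after cmd 3 (t=20): FL=S FR=S RL=W RR=W
after cmd 4 (t=21): FL=S FR=S RL=W RR=W
after cmd 5 (t=22): FL=S FR=S RL=W RR=W
after cmd 6 (t=29): FL=S FR=S RL=W RR=W

start t=5: FL=S FR=S RL=W RR=W
cmd 1: advance +2 → t=7, phase=(3,3,7,7) → FL=S FR=S RL=W RR=W
cmd 2: advance +8 → t=15, phase=(3,3,7,7) → FL=S FR=S RL=W RR=W
cmd 3: advance +5 → t=20, phase=(0,0,4,4) → FL=S FR=S RL=W RR=W
cmd 4: advance +1 → t=21, phase=(1,1,5,5) → FL=S FR=S RL=W RR=W
cmd 5: advance +1 → t=22, phase=(2,2,6,6) → FL=S FR=S RL=W RR=W
cmd 6: advance +7 → t=29, phase=(1,1,5,5) → FL=S FR=S RL=W RR=W


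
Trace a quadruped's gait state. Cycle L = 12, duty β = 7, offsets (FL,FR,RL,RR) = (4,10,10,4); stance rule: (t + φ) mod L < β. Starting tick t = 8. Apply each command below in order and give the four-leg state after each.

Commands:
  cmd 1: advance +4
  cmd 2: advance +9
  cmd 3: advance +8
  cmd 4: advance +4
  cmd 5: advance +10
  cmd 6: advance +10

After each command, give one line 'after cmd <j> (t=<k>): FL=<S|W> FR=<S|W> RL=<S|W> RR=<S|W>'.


after cmd 1 (t=12): FL=S FR=W RL=W RR=S
after cmd 2 (t=21): FL=S FR=W RL=W RR=S
after cmd 3 (t=29): FL=W FR=S RL=S RR=W
after cmd 4 (t=33): FL=S FR=W RL=W RR=S
after cmd 5 (t=43): FL=W FR=S RL=S RR=W
after cmd 6 (t=53): FL=W FR=S RL=S RR=W

start t=8: FL=S FR=S RL=S RR=S
cmd 1: advance +4 → t=12, phase=(4,10,10,4) → FL=S FR=W RL=W RR=S
cmd 2: advance +9 → t=21, phase=(1,7,7,1) → FL=S FR=W RL=W RR=S
cmd 3: advance +8 → t=29, phase=(9,3,3,9) → FL=W FR=S RL=S RR=W
cmd 4: advance +4 → t=33, phase=(1,7,7,1) → FL=S FR=W RL=W RR=S
cmd 5: advance +10 → t=43, phase=(11,5,5,11) → FL=W FR=S RL=S RR=W
cmd 6: advance +10 → t=53, phase=(9,3,3,9) → FL=W FR=S RL=S RR=W


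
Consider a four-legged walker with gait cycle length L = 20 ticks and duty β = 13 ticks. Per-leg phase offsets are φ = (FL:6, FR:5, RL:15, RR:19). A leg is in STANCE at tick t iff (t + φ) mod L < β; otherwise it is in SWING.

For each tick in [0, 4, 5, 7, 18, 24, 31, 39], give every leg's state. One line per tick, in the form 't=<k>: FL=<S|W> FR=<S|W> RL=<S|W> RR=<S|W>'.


t=0: FL=S FR=S RL=W RR=W
t=4: FL=S FR=S RL=W RR=S
t=5: FL=S FR=S RL=S RR=S
t=7: FL=W FR=S RL=S RR=S
t=18: FL=S FR=S RL=W RR=W
t=24: FL=S FR=S RL=W RR=S
t=31: FL=W FR=W RL=S RR=S
t=39: FL=S FR=S RL=W RR=W

t=0: phase=(6,5,15,19) vs β=13 → FL=S FR=S RL=W RR=W
t=4: phase=(10,9,19,3) vs β=13 → FL=S FR=S RL=W RR=S
t=5: phase=(11,10,0,4) vs β=13 → FL=S FR=S RL=S RR=S
t=7: phase=(13,12,2,6) vs β=13 → FL=W FR=S RL=S RR=S
t=18: phase=(4,3,13,17) vs β=13 → FL=S FR=S RL=W RR=W
t=24: phase=(10,9,19,3) vs β=13 → FL=S FR=S RL=W RR=S
t=31: phase=(17,16,6,10) vs β=13 → FL=W FR=W RL=S RR=S
t=39: phase=(5,4,14,18) vs β=13 → FL=S FR=S RL=W RR=W


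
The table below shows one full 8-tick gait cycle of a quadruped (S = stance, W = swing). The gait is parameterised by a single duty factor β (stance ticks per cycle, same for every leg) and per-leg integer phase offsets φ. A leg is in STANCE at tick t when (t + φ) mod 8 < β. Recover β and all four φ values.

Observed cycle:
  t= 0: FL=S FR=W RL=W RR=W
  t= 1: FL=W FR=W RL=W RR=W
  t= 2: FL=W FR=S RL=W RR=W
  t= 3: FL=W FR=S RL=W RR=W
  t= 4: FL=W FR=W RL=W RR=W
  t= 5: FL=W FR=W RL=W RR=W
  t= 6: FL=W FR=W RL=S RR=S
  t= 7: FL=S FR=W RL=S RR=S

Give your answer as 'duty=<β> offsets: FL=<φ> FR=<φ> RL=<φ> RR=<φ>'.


duty β = stance ticks per leg = 2
FL: stance ticks = 2; W→S at t=7 → φ=1
FR: stance ticks = 2; W→S at t=2 → φ=6
RL: stance ticks = 2; W→S at t=6 → φ=2
RR: stance ticks = 2; W→S at t=6 → φ=2

duty=2 offsets: FL=1 FR=6 RL=2 RR=2


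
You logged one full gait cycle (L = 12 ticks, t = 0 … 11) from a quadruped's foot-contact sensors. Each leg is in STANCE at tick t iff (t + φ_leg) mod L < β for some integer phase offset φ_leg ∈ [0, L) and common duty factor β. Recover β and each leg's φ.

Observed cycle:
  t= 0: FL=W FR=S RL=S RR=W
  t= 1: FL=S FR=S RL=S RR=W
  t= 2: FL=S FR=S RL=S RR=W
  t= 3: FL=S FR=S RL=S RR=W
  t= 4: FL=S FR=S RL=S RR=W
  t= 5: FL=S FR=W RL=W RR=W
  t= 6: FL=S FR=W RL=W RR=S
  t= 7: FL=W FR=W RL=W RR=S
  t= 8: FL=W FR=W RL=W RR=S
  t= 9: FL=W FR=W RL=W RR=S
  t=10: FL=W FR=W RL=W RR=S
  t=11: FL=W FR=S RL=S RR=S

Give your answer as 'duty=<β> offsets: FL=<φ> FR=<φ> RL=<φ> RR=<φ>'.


duty=6 offsets: FL=11 FR=1 RL=1 RR=6

duty β = stance ticks per leg = 6
FL: stance ticks = 6; W→S at t=1 → φ=11
FR: stance ticks = 6; W→S at t=11 → φ=1
RL: stance ticks = 6; W→S at t=11 → φ=1
RR: stance ticks = 6; W→S at t=6 → φ=6


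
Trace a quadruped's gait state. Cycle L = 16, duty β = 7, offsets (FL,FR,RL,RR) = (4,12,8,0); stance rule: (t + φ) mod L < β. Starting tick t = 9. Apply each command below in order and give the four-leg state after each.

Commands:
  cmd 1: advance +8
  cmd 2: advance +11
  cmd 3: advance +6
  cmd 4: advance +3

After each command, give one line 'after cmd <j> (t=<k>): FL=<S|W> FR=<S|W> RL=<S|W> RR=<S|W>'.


start t=9: FL=W FR=S RL=S RR=W
cmd 1: advance +8 → t=17, phase=(5,13,9,1) → FL=S FR=W RL=W RR=S
cmd 2: advance +11 → t=28, phase=(0,8,4,12) → FL=S FR=W RL=S RR=W
cmd 3: advance +6 → t=34, phase=(6,14,10,2) → FL=S FR=W RL=W RR=S
cmd 4: advance +3 → t=37, phase=(9,1,13,5) → FL=W FR=S RL=W RR=S

after cmd 1 (t=17): FL=S FR=W RL=W RR=S
after cmd 2 (t=28): FL=S FR=W RL=S RR=W
after cmd 3 (t=34): FL=S FR=W RL=W RR=S
after cmd 4 (t=37): FL=W FR=S RL=W RR=S


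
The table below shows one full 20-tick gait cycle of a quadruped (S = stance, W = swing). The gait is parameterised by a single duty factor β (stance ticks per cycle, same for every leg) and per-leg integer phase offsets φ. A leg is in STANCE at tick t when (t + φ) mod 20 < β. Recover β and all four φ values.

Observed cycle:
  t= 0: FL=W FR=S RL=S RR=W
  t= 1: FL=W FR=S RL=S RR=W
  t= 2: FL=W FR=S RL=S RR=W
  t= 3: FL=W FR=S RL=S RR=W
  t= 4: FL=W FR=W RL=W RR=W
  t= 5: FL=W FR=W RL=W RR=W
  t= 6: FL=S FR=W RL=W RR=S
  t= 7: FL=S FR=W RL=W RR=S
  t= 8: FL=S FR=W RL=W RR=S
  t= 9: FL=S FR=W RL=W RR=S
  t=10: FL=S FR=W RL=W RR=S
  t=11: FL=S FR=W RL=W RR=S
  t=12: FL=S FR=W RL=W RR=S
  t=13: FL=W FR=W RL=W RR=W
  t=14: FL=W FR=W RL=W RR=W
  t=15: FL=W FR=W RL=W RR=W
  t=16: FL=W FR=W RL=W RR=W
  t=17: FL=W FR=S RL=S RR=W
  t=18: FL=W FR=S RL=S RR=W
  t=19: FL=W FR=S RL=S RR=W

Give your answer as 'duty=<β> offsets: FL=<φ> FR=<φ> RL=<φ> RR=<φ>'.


duty β = stance ticks per leg = 7
FL: stance ticks = 7; W→S at t=6 → φ=14
FR: stance ticks = 7; W→S at t=17 → φ=3
RL: stance ticks = 7; W→S at t=17 → φ=3
RR: stance ticks = 7; W→S at t=6 → φ=14

duty=7 offsets: FL=14 FR=3 RL=3 RR=14
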